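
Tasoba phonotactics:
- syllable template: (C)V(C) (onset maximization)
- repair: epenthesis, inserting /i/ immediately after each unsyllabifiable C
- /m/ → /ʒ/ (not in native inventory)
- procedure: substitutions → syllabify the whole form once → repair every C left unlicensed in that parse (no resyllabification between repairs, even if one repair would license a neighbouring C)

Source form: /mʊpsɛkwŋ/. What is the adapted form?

ʒʊpsɛkwiŋi

Substitution: /m/ → /ʒ/, giving /ʒʊpsɛkwŋ/.
Under (C)V(C), the unsyllabifiable consonants are /w/, /ŋ/ (at most one coda consonant is licensed; onsets are limited to one consonant).
Epenthesis after each stranded consonant: /w/ → /wi/, /ŋ/ → /ŋi/.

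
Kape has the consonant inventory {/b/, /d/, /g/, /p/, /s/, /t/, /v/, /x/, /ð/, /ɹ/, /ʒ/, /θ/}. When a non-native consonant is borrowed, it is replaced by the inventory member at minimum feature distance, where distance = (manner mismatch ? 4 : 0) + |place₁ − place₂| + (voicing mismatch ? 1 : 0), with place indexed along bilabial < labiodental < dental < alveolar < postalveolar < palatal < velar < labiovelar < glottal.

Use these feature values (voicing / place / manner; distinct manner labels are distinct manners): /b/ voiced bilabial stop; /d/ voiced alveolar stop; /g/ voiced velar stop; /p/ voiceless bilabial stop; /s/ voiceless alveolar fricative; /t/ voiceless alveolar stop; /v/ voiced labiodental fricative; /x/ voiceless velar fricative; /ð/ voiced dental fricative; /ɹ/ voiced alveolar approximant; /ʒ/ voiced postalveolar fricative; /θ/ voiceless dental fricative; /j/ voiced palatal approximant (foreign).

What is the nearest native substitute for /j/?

ɹ

/ɹ/ is closest: same manner (approximant), place distance 2 (palatal→alveolar), same voicing; total 2. Next closest is /g/ at distance 5.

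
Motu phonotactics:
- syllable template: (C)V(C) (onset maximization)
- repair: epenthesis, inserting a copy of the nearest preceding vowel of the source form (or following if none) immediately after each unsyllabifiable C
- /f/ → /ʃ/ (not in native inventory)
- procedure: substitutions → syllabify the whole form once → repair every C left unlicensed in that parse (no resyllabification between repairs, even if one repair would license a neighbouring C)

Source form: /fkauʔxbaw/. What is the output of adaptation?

Substitution: /f/ → /ʃ/, giving /ʃkauʔxbaw/.
Under (C)V(C), the unsyllabifiable consonants are /ʃ/, /x/ (at most one coda consonant is licensed; onsets are limited to one consonant).
Inserting the epenthetic vowel yields /ʃ/ → /ʃa/, /x/ → /xu/.

ʃakauʔxubaw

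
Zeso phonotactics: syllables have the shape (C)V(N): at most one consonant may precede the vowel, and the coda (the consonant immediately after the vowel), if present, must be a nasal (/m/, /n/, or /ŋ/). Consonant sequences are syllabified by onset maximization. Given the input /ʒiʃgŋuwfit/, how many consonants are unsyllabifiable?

4

Syllabifying with onset maximization leaves /ʃ/, /g/, /w/, /t/ stranded (only a nasal (/m/, /n/, or /ŋ/) is licensed in coda position; onsets are limited to one consonant).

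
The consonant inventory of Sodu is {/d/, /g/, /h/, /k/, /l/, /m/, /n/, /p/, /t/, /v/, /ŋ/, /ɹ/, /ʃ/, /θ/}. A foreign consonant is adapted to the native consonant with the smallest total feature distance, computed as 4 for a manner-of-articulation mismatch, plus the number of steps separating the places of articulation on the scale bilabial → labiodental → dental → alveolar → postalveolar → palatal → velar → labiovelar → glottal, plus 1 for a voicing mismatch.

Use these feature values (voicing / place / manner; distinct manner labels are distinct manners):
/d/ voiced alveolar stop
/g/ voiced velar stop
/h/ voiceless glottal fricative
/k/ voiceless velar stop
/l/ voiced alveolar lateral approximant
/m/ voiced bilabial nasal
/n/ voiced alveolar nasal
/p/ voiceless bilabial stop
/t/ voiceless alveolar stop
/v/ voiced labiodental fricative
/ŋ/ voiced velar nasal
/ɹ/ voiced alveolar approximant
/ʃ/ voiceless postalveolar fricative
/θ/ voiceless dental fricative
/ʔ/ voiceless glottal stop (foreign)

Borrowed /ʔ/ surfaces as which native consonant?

k

/k/ is closest: same manner (stop), place distance 2 (glottal→velar), same voicing; total 2. Next closest is /g/ at distance 3.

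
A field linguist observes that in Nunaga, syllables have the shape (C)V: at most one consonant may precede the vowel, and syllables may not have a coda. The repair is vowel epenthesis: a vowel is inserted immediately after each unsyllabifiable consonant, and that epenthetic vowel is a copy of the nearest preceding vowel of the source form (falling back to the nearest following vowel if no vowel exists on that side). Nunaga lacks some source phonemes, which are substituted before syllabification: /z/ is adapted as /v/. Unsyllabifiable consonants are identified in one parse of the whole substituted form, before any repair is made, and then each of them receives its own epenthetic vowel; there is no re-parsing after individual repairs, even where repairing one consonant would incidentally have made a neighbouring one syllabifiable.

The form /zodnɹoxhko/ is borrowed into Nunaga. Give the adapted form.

vodonoɹoxohoko

Substitution: /z/ → /v/, giving /vodnɹoxhko/.
The consonants /d/, /n/, /x/, /h/ cannot be parsed into a legal (C)V syllable (no codas are permitted; onsets are limited to one consonant).
Inserting the epenthetic vowel yields /d/ → /do/, /n/ → /no/, /x/ → /xo/, /h/ → /ho/.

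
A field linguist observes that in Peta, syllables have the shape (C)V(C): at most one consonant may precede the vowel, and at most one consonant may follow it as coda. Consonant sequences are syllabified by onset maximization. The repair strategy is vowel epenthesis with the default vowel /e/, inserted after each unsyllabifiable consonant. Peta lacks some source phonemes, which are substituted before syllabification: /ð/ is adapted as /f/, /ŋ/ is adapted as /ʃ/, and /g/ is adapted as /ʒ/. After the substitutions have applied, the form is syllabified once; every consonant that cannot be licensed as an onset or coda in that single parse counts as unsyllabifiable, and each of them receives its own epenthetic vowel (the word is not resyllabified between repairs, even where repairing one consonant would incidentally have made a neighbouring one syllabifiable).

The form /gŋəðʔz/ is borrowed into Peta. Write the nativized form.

Substitution: /g/ → /ʒ/, /ŋ/ → /ʃ/, /ð/ → /f/, giving /ʒʃəfʔz/.
Under (C)V(C), the unsyllabifiable consonants are /ʒ/, /ʔ/, /z/ (at most one coda consonant is licensed; onsets are limited to one consonant).
Each unlicensed consonant becomes the onset of a new syllable: /ʒ/ → /ʒe/, /ʔ/ → /ʔe/, /z/ → /ze/.

ʒeʃəfʔeze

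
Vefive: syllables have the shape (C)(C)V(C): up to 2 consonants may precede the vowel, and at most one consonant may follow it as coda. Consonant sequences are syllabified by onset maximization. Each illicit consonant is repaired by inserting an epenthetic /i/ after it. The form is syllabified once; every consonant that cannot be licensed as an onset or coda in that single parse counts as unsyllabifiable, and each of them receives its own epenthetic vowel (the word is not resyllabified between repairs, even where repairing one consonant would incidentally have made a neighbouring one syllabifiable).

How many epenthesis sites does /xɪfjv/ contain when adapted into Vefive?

The unsyllabifiable consonants are /j/, /v/; each receives one epenthetic vowel.

2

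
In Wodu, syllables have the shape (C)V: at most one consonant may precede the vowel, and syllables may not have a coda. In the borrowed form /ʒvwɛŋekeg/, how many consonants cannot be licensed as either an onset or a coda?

Syllabifying with onset maximization leaves /ʒ/, /v/, /g/ stranded (no codas are permitted; onsets are limited to one consonant).

3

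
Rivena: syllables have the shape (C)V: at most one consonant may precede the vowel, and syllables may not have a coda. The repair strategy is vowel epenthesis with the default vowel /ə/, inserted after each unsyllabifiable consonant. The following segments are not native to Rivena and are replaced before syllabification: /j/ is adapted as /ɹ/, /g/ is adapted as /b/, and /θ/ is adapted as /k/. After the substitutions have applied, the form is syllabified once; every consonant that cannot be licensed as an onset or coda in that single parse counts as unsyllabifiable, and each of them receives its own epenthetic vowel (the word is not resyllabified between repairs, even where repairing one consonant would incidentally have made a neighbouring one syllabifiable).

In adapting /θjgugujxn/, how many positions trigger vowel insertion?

After substitution the input is /kɹbubuɹxn/.
The unsyllabifiable consonants are /k/, /ɹ/, /ɹ/, /x/, /n/; each receives one epenthetic vowel.

5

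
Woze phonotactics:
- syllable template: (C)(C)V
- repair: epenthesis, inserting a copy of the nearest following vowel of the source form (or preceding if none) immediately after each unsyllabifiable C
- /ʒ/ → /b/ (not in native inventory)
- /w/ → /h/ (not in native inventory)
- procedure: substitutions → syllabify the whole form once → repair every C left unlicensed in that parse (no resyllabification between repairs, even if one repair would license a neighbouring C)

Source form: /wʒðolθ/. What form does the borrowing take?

hobðoloθo

Substitution: /w/ → /h/, /ʒ/ → /b/, giving /hbðolθ/.
Syllabifying with onset maximization leaves /h/, /l/, /θ/ stranded (no codas are permitted; onsets may contain at most 2 consonants).
Inserting the epenthetic vowel yields /h/ → /ho/, /l/ → /lo/, /θ/ → /θo/.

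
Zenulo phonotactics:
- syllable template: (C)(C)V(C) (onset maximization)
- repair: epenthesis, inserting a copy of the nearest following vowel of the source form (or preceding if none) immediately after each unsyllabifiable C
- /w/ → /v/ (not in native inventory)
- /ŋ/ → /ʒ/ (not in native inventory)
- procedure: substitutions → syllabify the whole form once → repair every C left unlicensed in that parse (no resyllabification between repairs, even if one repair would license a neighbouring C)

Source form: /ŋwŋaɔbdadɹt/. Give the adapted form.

ʒavʒaɔbdadɹata

Substitution: /ŋ/ → /ʒ/, /w/ → /v/, giving /ʒvʒaɔbdadɹt/.
Under (C)(C)V(C), the unsyllabifiable consonants are /ʒ/, /ɹ/, /t/ (at most one coda consonant is licensed; onsets may contain at most 2 consonants).
Each unlicensed consonant becomes the onset of a new syllable: /ʒ/ → /ʒa/, /ɹ/ → /ɹa/, /t/ → /ta/.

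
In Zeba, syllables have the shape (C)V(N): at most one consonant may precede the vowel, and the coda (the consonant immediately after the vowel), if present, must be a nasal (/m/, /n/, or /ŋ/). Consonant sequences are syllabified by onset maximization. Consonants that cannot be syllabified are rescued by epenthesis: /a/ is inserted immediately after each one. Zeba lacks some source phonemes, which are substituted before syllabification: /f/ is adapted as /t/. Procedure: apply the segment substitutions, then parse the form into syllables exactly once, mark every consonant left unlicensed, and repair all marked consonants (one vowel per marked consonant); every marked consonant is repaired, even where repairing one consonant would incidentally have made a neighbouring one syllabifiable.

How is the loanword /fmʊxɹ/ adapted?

tamʊxaɹa

Substitution: /f/ → /t/, giving /tmʊxɹ/.
Under (C)V(N), the unsyllabifiable consonants are /t/, /x/, /ɹ/ (only a nasal (/m/, /n/, or /ŋ/) is licensed in coda position; onsets are limited to one consonant).
Each unlicensed consonant becomes the onset of a new syllable: /t/ → /ta/, /x/ → /xa/, /ɹ/ → /ɹa/.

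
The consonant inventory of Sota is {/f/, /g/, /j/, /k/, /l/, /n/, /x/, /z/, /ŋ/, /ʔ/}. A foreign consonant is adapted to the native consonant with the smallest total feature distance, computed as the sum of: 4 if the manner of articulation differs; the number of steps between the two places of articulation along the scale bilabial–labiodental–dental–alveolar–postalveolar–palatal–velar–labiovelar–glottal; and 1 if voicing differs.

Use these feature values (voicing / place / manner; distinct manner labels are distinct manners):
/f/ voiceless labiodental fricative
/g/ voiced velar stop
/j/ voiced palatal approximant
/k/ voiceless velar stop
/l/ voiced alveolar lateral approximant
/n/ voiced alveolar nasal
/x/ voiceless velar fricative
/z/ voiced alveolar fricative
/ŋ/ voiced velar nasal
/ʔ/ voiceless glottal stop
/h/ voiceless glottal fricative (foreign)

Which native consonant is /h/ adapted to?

/x/ is closest: same manner (fricative), place distance 2 (glottal→velar), same voicing; total 2. Next closest is /ʔ/ at distance 4.

x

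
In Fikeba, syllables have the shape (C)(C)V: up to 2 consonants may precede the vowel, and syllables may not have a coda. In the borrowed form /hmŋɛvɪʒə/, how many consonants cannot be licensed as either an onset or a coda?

Syllabifying with onset maximization leaves /h/ stranded (no codas are permitted; onsets may contain at most 2 consonants).

1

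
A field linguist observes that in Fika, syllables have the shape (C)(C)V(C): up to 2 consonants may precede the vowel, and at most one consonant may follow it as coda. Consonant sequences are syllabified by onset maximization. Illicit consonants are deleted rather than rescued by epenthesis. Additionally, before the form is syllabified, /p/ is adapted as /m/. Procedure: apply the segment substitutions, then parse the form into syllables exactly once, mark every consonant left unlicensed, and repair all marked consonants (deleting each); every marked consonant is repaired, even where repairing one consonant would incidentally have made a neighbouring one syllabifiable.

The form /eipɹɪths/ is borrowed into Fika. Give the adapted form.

eimɹɪt

Substitution: /p/ → /m/, giving /eimɹɪths/.
The consonants /h/, /s/ cannot be parsed into a legal (C)(C)V(C) syllable (at most one coda consonant is licensed; onsets may contain at most 2 consonants).
Deletion applies to /h/, /s/.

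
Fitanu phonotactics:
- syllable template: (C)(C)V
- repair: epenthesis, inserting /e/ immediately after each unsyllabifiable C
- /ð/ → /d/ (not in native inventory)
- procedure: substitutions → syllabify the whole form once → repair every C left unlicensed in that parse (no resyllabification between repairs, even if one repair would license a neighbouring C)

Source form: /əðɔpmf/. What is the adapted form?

ədɔpemefe

Substitution: /ð/ → /d/, giving /ədɔpmf/.
Syllabifying with onset maximization leaves /p/, /m/, /f/ stranded (no codas are permitted; onsets may contain at most 2 consonants).
Each unlicensed consonant becomes the onset of a new syllable: /p/ → /pe/, /m/ → /me/, /f/ → /fe/.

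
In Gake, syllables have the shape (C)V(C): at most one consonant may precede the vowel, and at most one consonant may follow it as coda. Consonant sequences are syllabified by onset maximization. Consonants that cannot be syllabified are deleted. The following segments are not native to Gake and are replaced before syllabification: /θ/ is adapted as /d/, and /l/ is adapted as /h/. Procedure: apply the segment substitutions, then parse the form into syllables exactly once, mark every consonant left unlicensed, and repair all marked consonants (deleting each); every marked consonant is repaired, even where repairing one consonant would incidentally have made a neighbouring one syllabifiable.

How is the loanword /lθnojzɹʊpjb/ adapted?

nojɹʊp

Substitution: /l/ → /h/, /θ/ → /d/, giving /hdnojzɹʊpjb/.
The consonants /h/, /d/, /z/, /j/, /b/ cannot be parsed into a legal (C)V(C) syllable (at most one coda consonant is licensed; onsets are limited to one consonant).
Each unlicensed consonant is deleted: /h/, /d/, /z/, /j/, /b/.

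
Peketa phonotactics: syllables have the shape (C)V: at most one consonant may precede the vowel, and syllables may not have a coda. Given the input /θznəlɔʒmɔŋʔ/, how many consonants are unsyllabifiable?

5

Under (C)V, the unsyllabifiable consonants are /θ/, /z/, /ʒ/, /ŋ/, /ʔ/ (no codas are permitted; onsets are limited to one consonant).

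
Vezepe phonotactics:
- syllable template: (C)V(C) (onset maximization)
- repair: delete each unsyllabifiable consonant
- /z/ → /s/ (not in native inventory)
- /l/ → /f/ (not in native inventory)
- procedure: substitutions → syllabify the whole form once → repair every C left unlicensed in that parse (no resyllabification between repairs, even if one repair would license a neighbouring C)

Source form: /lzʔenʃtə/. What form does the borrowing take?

Substitution: /l/ → /f/, /z/ → /s/, giving /fsʔenʃtə/.
Syllabifying with onset maximization leaves /f/, /s/, /ʃ/ stranded (at most one coda consonant is licensed; onsets are limited to one consonant).
Deletion applies to /f/, /s/, /ʃ/.

ʔentə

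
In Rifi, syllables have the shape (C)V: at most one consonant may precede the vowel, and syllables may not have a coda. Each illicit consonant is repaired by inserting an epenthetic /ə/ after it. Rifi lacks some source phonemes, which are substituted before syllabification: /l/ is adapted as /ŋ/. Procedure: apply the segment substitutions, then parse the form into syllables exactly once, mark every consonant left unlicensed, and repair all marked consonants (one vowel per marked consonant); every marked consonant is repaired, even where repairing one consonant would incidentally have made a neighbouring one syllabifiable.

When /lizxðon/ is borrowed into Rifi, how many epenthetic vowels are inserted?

3

After substitution the input is /ŋizxðon/.
The unsyllabifiable consonants are /z/, /x/, /n/; each receives one epenthetic vowel.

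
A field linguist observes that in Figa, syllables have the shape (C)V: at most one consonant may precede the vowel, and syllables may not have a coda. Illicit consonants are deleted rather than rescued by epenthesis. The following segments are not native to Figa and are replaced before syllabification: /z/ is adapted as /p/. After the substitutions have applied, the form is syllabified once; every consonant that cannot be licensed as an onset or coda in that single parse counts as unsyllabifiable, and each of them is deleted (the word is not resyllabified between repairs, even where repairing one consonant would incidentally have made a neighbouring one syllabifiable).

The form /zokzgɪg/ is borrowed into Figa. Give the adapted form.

pogɪ

Substitution: /z/ → /p/, giving /pokpgɪg/.
Syllabifying with onset maximization leaves /k/, /p/, /g/ stranded (no codas are permitted; onsets are limited to one consonant).
Deleting the stranded consonants removes /k/, /p/, /g/.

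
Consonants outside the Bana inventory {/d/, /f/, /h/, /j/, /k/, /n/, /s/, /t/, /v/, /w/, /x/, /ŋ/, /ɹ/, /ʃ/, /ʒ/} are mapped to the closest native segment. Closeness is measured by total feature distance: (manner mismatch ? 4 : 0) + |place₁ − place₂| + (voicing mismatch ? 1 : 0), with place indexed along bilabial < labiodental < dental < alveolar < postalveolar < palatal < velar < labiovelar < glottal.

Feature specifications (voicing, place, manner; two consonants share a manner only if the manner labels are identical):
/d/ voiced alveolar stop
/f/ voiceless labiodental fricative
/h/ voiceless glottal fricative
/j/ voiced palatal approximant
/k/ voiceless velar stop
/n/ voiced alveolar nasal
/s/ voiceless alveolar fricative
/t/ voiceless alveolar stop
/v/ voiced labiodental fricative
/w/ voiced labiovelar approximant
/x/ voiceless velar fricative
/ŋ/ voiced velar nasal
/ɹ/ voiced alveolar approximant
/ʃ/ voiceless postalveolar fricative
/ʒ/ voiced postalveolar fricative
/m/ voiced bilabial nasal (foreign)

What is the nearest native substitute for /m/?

n

/n/ is closest: same manner (nasal), place distance 3 (bilabial→alveolar), same voicing; total 3. Next closest is /v/ at distance 5.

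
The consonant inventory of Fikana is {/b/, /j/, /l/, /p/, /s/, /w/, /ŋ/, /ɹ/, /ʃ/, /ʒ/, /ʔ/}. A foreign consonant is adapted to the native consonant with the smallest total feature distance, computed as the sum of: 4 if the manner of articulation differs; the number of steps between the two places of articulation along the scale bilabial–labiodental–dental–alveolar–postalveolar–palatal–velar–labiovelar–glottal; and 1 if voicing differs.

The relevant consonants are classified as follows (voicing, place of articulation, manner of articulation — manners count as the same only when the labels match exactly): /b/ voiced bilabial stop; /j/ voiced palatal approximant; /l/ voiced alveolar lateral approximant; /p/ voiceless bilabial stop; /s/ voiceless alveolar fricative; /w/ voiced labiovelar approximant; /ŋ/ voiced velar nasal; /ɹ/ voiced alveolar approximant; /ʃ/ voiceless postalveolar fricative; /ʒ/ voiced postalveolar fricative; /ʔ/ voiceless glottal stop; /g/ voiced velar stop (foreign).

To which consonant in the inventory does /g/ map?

/ʔ/ is closest: same manner (stop), place distance 2 (velar→glottal), voicing differs (+1); total 3. Next closest is /ŋ/ at distance 4.

ʔ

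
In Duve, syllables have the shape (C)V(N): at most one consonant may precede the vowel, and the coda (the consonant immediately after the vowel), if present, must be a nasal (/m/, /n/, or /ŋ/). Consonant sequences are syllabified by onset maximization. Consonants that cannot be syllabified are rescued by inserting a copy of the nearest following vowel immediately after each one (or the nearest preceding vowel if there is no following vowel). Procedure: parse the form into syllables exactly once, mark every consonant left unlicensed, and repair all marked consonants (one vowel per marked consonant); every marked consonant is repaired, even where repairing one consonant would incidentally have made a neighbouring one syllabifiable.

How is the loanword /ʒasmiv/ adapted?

ʒasimivi

Syllabifying with onset maximization leaves /s/, /v/ stranded (only a nasal (/m/, /n/, or /ŋ/) is licensed in coda position; onsets are limited to one consonant).
Inserting the epenthetic vowel yields /s/ → /si/, /v/ → /vi/.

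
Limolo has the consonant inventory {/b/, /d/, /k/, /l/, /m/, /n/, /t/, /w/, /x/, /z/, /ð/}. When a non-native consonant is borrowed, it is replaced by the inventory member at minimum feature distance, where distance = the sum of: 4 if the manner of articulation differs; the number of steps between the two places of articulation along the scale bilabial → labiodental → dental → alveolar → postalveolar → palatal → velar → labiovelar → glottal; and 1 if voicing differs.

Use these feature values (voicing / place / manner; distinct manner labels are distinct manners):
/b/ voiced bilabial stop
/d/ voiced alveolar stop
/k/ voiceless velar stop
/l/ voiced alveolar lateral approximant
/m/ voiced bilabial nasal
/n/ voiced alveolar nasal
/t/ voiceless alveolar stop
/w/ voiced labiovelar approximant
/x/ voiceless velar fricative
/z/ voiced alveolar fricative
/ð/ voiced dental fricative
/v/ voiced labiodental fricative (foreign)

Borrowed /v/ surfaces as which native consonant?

ð

/ð/ is closest: same manner (fricative), place distance 1 (labiodental→dental), same voicing; total 1. Next closest is /z/ at distance 2.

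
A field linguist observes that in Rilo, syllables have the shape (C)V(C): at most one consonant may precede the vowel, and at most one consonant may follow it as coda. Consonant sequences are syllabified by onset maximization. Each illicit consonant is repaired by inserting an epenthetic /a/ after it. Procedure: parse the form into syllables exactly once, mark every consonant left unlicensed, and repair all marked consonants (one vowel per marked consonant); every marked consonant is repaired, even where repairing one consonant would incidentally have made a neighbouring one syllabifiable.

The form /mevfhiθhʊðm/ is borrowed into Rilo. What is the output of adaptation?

The consonants /f/, /m/ cannot be parsed into a legal (C)V(C) syllable (at most one coda consonant is licensed; onsets are limited to one consonant).
Each unlicensed consonant becomes the onset of a new syllable: /f/ → /fa/, /m/ → /ma/.

mevfahiθhʊðma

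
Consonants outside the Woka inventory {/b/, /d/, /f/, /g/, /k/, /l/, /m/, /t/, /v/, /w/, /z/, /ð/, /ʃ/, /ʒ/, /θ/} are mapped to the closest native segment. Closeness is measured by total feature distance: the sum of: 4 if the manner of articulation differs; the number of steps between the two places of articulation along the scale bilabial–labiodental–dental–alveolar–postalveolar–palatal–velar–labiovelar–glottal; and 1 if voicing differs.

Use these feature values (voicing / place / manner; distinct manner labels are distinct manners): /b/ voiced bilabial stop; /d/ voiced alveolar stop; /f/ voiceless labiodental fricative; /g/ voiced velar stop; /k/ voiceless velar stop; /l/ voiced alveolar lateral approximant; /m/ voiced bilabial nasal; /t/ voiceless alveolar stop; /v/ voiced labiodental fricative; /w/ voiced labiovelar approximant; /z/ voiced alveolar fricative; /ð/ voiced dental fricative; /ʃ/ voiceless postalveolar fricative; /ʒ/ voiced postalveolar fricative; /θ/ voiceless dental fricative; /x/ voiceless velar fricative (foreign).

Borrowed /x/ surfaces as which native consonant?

ʃ

/ʃ/ is closest: same manner (fricative), place distance 2 (velar→postalveolar), same voicing; total 2. Next closest is /ʒ/ at distance 3.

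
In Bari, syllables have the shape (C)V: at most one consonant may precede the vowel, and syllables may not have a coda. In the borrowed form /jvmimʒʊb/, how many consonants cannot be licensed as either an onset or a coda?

4

Syllabifying with onset maximization leaves /j/, /v/, /m/, /b/ stranded (no codas are permitted; onsets are limited to one consonant).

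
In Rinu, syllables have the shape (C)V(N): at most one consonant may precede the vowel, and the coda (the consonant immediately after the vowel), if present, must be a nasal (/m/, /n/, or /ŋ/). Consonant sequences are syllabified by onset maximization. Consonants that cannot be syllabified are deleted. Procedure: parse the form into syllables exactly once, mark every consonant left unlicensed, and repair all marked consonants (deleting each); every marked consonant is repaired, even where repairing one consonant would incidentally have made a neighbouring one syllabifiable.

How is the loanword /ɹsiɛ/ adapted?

Syllabifying with onset maximization leaves /ɹ/ stranded (only a nasal (/m/, /n/, or /ŋ/) is licensed in coda position; onsets are limited to one consonant).
Deletion applies to /ɹ/.

siɛ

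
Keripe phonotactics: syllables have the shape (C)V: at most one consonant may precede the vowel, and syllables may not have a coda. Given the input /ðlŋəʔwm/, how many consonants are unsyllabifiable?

5

The consonants /ð/, /l/, /ʔ/, /w/, /m/ cannot be parsed into a legal (C)V syllable (no codas are permitted; onsets are limited to one consonant).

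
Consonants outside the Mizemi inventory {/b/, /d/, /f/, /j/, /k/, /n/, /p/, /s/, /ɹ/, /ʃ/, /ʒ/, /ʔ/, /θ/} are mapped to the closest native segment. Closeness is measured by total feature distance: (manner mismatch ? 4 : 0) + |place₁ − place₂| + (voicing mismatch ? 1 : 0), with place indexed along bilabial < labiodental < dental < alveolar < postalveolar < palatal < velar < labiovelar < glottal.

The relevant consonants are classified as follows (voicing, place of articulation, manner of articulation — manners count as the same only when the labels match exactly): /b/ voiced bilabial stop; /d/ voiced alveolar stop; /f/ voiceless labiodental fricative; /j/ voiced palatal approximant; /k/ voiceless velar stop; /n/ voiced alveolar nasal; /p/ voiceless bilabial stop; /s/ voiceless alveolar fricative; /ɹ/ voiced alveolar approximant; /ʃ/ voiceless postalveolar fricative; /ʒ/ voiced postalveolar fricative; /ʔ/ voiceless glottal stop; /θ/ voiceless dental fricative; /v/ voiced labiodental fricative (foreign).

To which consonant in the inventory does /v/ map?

f

/f/ is closest: same manner (fricative), place distance 0 (labiodental→labiodental), voicing differs (+1); total 1. Next closest is /θ/ at distance 2.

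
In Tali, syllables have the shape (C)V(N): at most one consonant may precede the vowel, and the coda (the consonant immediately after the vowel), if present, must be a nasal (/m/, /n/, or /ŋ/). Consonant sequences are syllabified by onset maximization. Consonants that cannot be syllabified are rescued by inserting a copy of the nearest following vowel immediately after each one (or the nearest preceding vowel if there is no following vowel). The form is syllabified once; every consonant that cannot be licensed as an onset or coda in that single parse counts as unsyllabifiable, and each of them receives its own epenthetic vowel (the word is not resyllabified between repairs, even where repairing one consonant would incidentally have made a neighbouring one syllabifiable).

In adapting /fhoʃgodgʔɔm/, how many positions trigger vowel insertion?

4

The unsyllabifiable consonants are /f/, /ʃ/, /d/, /g/; each receives one epenthetic vowel.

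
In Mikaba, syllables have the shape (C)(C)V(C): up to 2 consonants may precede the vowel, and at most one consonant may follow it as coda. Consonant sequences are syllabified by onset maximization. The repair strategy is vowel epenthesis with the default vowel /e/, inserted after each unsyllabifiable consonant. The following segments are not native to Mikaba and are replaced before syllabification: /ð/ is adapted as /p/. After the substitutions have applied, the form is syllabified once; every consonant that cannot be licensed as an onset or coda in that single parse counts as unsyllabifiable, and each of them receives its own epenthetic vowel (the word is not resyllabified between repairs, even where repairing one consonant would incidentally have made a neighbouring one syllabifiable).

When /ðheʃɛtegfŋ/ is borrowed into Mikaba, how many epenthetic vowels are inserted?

After substitution the input is /pheʃɛtegfŋ/.
The unsyllabifiable consonants are /f/, /ŋ/; each receives one epenthetic vowel.

2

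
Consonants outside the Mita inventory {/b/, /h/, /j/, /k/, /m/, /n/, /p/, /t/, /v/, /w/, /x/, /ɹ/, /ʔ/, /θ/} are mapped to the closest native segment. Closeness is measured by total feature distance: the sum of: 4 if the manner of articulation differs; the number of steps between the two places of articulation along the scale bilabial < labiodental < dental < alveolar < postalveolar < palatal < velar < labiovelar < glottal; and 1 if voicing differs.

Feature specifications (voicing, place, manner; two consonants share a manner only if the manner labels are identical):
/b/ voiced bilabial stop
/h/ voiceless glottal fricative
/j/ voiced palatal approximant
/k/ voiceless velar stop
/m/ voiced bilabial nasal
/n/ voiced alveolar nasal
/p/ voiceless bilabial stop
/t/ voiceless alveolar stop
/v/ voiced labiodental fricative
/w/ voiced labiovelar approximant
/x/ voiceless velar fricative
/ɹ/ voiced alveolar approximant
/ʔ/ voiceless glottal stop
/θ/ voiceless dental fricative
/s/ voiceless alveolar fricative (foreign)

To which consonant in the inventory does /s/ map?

/θ/ is closest: same manner (fricative), place distance 1 (alveolar→dental), same voicing; total 1. Next closest is /v/ at distance 3.

θ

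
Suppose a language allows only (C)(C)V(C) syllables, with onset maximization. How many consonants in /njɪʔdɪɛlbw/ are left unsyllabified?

2

Syllabifying with onset maximization leaves /b/, /w/ stranded (at most one coda consonant is licensed; onsets may contain at most 2 consonants).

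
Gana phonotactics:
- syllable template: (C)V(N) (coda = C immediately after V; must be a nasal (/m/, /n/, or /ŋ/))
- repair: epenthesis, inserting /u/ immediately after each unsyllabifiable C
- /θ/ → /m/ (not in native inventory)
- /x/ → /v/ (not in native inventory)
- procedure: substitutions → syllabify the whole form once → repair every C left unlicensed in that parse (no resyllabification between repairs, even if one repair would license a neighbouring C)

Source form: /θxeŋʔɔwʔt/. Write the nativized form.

muveŋʔɔwuʔutu

Substitution: /θ/ → /m/, /x/ → /v/, giving /mveŋʔɔwʔt/.
The consonants /m/, /w/, /ʔ/, /t/ cannot be parsed into a legal (C)V(N) syllable (only a nasal (/m/, /n/, or /ŋ/) is licensed in coda position; onsets are limited to one consonant).
Inserting the epenthetic vowel yields /m/ → /mu/, /w/ → /wu/, /ʔ/ → /ʔu/, /t/ → /tu/.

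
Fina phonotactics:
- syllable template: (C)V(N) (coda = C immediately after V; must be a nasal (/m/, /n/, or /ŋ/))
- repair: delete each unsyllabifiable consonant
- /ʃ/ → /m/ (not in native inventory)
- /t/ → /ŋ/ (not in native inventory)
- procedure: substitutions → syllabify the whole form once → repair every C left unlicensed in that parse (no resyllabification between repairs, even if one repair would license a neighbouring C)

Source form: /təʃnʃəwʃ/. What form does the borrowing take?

Substitution: /t/ → /ŋ/, /ʃ/ → /m/, giving /ŋəmnməwm/.
The consonants /n/, /w/, /m/ cannot be parsed into a legal (C)V(N) syllable (only a nasal (/m/, /n/, or /ŋ/) is licensed in coda position; onsets are limited to one consonant).
Each unlicensed consonant is deleted: /n/, /w/, /m/.

ŋəmmə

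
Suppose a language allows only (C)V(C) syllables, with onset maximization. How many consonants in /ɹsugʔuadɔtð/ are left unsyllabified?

2

Under (C)V(C), the unsyllabifiable consonants are /ɹ/, /ð/ (at most one coda consonant is licensed; onsets are limited to one consonant).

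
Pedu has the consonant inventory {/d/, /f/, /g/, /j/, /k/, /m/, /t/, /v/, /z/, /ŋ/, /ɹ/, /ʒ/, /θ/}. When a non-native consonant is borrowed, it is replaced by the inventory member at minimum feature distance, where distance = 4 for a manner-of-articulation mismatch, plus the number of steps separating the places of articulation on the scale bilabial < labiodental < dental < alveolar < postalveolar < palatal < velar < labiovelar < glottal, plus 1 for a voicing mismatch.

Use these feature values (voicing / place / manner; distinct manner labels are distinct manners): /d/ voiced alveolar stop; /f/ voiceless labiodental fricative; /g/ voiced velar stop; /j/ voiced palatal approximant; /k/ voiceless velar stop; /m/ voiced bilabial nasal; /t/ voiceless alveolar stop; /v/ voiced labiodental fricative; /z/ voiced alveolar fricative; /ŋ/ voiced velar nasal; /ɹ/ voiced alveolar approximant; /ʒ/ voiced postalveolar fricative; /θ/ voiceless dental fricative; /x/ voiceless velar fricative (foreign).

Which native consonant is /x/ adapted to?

ʒ

/ʒ/ is closest: same manner (fricative), place distance 2 (velar→postalveolar), voicing differs (+1); total 3. Next closest is /k/ at distance 4.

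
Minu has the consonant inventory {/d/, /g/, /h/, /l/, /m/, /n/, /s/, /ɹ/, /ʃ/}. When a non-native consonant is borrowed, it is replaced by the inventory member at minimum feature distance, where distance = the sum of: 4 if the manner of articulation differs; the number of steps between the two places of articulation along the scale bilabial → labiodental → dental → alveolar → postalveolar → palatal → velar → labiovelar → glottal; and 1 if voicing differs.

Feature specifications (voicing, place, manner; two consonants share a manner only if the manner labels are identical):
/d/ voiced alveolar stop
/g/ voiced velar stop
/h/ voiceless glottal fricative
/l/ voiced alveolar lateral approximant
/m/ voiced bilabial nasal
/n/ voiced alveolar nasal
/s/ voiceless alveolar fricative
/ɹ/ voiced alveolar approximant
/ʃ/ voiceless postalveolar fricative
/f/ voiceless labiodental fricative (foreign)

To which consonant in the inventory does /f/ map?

/s/ is closest: same manner (fricative), place distance 2 (labiodental→alveolar), same voicing; total 2. Next closest is /ʃ/ at distance 3.

s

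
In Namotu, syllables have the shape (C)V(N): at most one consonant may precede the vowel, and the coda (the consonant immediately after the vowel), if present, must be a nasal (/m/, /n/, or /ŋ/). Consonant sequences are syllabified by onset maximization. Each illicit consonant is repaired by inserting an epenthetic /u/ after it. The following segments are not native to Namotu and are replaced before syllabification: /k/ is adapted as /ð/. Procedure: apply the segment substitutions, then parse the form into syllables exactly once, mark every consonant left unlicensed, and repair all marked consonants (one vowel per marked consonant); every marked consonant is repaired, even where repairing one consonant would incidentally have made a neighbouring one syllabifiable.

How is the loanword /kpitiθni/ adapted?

ðupitiθuni

Substitution: /k/ → /ð/, giving /ðpitiθni/.
Syllabifying with onset maximization leaves /ð/, /θ/ stranded (only a nasal (/m/, /n/, or /ŋ/) is licensed in coda position; onsets are limited to one consonant).
Epenthesis after each stranded consonant: /ð/ → /ðu/, /θ/ → /θu/.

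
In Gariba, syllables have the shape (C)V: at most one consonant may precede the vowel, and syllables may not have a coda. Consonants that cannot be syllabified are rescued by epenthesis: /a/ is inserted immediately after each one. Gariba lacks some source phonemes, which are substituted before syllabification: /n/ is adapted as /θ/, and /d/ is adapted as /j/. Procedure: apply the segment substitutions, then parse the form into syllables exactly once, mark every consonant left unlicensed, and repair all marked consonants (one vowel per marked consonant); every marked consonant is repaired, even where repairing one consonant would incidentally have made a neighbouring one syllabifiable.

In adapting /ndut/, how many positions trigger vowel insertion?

After substitution the input is /θjut/.
The unsyllabifiable consonants are /θ/, /t/; each receives one epenthetic vowel.

2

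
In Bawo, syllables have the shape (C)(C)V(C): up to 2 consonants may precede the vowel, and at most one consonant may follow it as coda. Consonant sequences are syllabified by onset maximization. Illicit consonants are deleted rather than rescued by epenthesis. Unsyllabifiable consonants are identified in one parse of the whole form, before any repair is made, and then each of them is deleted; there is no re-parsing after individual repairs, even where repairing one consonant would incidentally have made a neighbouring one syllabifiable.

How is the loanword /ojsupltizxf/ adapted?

ojsupltiz

Under (C)(C)V(C), the unsyllabifiable consonants are /x/, /f/ (at most one coda consonant is licensed; onsets may contain at most 2 consonants).
Each unlicensed consonant is deleted: /x/, /f/.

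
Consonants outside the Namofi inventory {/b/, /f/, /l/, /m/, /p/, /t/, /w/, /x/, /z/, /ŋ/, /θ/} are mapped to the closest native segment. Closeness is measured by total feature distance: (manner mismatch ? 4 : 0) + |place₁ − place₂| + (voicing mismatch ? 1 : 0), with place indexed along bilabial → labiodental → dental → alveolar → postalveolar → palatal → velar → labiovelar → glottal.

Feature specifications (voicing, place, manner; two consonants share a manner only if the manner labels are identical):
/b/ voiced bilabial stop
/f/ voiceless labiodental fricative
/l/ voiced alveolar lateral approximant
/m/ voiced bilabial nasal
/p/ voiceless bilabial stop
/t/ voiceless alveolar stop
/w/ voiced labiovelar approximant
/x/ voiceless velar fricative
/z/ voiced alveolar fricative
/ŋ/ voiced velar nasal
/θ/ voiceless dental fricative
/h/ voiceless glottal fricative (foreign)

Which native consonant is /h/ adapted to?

/x/ is closest: same manner (fricative), place distance 2 (glottal→velar), same voicing; total 2. Next closest is /w/ at distance 6.

x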